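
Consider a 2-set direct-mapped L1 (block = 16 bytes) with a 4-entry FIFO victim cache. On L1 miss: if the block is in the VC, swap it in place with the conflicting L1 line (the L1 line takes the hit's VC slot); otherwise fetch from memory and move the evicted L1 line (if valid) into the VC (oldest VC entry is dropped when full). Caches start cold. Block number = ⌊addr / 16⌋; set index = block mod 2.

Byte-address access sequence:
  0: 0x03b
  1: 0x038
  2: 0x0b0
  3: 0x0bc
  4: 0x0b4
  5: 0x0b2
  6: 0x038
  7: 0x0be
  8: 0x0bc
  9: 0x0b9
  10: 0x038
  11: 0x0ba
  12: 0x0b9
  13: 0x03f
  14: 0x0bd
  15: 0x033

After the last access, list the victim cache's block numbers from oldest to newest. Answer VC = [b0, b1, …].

VC = [11]

  [0] addr=0x3b blk=3 s=1: MISS | VC []
  [1] addr=0x38 blk=3 s=1: L1-HIT | VC []
  [2] addr=0xb0 blk=11 s=1: MISS | VC [3]
  [3] addr=0xbc blk=11 s=1: L1-HIT | VC [3]
  [4] addr=0xb4 blk=11 s=1: L1-HIT | VC [3]
  [5] addr=0xb2 blk=11 s=1: L1-HIT | VC [3]
  [6] addr=0x38 blk=3 s=1: VC-HIT | VC [11]
  [7] addr=0xbe blk=11 s=1: VC-HIT | VC [3]
  [8] addr=0xbc blk=11 s=1: L1-HIT | VC [3]
  [9] addr=0xb9 blk=11 s=1: L1-HIT | VC [3]
  [10] addr=0x38 blk=3 s=1: VC-HIT | VC [11]
  [11] addr=0xba blk=11 s=1: VC-HIT | VC [3]
  [12] addr=0xb9 blk=11 s=1: L1-HIT | VC [3]
  [13] addr=0x3f blk=3 s=1: VC-HIT | VC [11]
  [14] addr=0xbd blk=11 s=1: VC-HIT | VC [3]
  [15] addr=0x33 blk=3 s=1: VC-HIT | VC [11]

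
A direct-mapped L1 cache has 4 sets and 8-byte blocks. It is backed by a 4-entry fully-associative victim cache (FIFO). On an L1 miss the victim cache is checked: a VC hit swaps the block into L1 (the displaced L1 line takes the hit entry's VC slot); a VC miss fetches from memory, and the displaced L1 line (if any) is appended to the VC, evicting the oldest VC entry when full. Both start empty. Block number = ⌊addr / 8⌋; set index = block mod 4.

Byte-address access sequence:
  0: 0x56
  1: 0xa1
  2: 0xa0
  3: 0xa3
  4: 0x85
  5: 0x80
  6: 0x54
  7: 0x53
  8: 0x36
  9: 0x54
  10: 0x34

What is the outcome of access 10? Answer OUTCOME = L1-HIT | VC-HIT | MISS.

OUTCOME = VC-HIT

0: 0x56 (blk 10, set 2) → MISS  vc=[]
1: 0xa1 (blk 20, set 0) → MISS  vc=[]
2: 0xa0 (blk 20, set 0) → L1-HIT  vc=[]
3: 0xa3 (blk 20, set 0) → L1-HIT  vc=[]
4: 0x85 (blk 16, set 0) → MISS  vc=[20]
5: 0x80 (blk 16, set 0) → L1-HIT  vc=[20]
6: 0x54 (blk 10, set 2) → L1-HIT  vc=[20]
7: 0x53 (blk 10, set 2) → L1-HIT  vc=[20]
8: 0x36 (blk 6, set 2) → MISS  vc=[20, 10]
9: 0x54 (blk 10, set 2) → VC-HIT  vc=[20, 6]
10: 0x34 (blk 6, set 2) → VC-HIT  vc=[20, 10]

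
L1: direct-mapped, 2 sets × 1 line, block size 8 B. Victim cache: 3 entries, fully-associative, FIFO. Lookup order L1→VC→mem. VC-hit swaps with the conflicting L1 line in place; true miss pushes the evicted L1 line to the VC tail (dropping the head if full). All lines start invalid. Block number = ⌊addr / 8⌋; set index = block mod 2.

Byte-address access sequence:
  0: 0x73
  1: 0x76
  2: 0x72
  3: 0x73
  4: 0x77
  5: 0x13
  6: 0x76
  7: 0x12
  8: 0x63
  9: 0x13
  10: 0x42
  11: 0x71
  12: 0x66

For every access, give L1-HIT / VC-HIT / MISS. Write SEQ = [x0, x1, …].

#0 0x73→b14/s0 MISS; vc=[]
#1 0x76→b14/s0 L1-HIT; vc=[]
#2 0x72→b14/s0 L1-HIT; vc=[]
#3 0x73→b14/s0 L1-HIT; vc=[]
#4 0x77→b14/s0 L1-HIT; vc=[]
#5 0x13→b2/s0 MISS; vc=[14]
#6 0x76→b14/s0 VC-HIT; vc=[2]
#7 0x12→b2/s0 VC-HIT; vc=[14]
#8 0x63→b12/s0 MISS; vc=[14,2]
#9 0x13→b2/s0 VC-HIT; vc=[14,12]
#10 0x42→b8/s0 MISS; vc=[14,12,2]
#11 0x71→b14/s0 VC-HIT; vc=[8,12,2]
#12 0x66→b12/s0 VC-HIT; vc=[8,14,2]

SEQ = [MISS, L1-HIT, L1-HIT, L1-HIT, L1-HIT, MISS, VC-HIT, VC-HIT, MISS, VC-HIT, MISS, VC-HIT, VC-HIT]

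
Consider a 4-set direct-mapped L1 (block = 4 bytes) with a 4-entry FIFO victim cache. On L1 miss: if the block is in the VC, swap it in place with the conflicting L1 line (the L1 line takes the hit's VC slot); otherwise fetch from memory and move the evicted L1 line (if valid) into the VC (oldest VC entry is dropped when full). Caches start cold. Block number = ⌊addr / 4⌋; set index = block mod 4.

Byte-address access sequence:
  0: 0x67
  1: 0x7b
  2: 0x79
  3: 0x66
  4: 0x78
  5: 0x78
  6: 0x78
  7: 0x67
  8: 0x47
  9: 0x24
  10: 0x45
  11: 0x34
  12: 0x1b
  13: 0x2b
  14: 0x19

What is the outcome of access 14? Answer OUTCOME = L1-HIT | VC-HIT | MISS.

0: 0x67 (blk 25, set 1) → MISS  vc=[]
1: 0x7b (blk 30, set 2) → MISS  vc=[]
2: 0x79 (blk 30, set 2) → L1-HIT  vc=[]
3: 0x66 (blk 25, set 1) → L1-HIT  vc=[]
4: 0x78 (blk 30, set 2) → L1-HIT  vc=[]
5: 0x78 (blk 30, set 2) → L1-HIT  vc=[]
6: 0x78 (blk 30, set 2) → L1-HIT  vc=[]
7: 0x67 (blk 25, set 1) → L1-HIT  vc=[]
8: 0x47 (blk 17, set 1) → MISS  vc=[25]
9: 0x24 (blk 9, set 1) → MISS  vc=[25, 17]
10: 0x45 (blk 17, set 1) → VC-HIT  vc=[25, 9]
11: 0x34 (blk 13, set 1) → MISS  vc=[25, 9, 17]
12: 0x1b (blk 6, set 2) → MISS  vc=[25, 9, 17, 30]
13: 0x2b (blk 10, set 2) → MISS  vc=[9, 17, 30, 6]
14: 0x19 (blk 6, set 2) → VC-HIT  vc=[9, 17, 30, 10]

OUTCOME = VC-HIT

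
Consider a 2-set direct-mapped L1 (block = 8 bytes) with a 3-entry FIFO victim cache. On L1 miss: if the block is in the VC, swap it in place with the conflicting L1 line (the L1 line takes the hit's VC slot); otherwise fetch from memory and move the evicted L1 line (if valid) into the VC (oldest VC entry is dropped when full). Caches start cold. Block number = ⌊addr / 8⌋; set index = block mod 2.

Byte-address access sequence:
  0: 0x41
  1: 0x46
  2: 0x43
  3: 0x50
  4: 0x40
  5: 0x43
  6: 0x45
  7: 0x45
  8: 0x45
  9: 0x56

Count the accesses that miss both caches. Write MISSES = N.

MISSES = 2

0: 0x41 (blk 8, set 0) → MISS  vc=[]
1: 0x46 (blk 8, set 0) → L1-HIT  vc=[]
2: 0x43 (blk 8, set 0) → L1-HIT  vc=[]
3: 0x50 (blk 10, set 0) → MISS  vc=[8]
4: 0x40 (blk 8, set 0) → VC-HIT  vc=[10]
5: 0x43 (blk 8, set 0) → L1-HIT  vc=[10]
6: 0x45 (blk 8, set 0) → L1-HIT  vc=[10]
7: 0x45 (blk 8, set 0) → L1-HIT  vc=[10]
8: 0x45 (blk 8, set 0) → L1-HIT  vc=[10]
9: 0x56 (blk 10, set 0) → VC-HIT  vc=[8]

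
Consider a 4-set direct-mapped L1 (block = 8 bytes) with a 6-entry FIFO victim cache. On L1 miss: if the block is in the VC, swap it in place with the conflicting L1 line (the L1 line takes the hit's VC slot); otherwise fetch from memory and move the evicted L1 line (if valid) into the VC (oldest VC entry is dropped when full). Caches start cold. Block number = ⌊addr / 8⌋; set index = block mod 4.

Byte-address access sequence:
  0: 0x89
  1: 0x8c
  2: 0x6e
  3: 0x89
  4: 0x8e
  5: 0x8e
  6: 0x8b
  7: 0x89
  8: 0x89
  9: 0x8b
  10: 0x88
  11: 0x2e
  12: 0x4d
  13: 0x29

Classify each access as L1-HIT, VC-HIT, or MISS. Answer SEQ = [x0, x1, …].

0: 0x89 (blk 17, set 1) → MISS  vc=[]
1: 0x8c (blk 17, set 1) → L1-HIT  vc=[]
2: 0x6e (blk 13, set 1) → MISS  vc=[17]
3: 0x89 (blk 17, set 1) → VC-HIT  vc=[13]
4: 0x8e (blk 17, set 1) → L1-HIT  vc=[13]
5: 0x8e (blk 17, set 1) → L1-HIT  vc=[13]
6: 0x8b (blk 17, set 1) → L1-HIT  vc=[13]
7: 0x89 (blk 17, set 1) → L1-HIT  vc=[13]
8: 0x89 (blk 17, set 1) → L1-HIT  vc=[13]
9: 0x8b (blk 17, set 1) → L1-HIT  vc=[13]
10: 0x88 (blk 17, set 1) → L1-HIT  vc=[13]
11: 0x2e (blk 5, set 1) → MISS  vc=[13, 17]
12: 0x4d (blk 9, set 1) → MISS  vc=[13, 17, 5]
13: 0x29 (blk 5, set 1) → VC-HIT  vc=[13, 17, 9]

SEQ = [MISS, L1-HIT, MISS, VC-HIT, L1-HIT, L1-HIT, L1-HIT, L1-HIT, L1-HIT, L1-HIT, L1-HIT, MISS, MISS, VC-HIT]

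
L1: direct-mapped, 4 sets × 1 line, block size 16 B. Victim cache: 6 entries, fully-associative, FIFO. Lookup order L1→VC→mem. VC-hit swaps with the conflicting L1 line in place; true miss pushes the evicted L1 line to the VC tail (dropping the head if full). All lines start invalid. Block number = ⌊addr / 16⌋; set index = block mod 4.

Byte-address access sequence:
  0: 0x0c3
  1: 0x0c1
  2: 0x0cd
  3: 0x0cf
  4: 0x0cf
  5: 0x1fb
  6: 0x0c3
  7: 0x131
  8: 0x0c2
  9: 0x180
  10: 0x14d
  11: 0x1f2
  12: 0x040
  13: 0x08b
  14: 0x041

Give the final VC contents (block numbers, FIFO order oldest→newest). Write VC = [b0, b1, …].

VC = [19, 12, 24, 20, 8]

0: 0xc3 (blk 12, set 0) → MISS  vc=[]
1: 0xc1 (blk 12, set 0) → L1-HIT  vc=[]
2: 0xcd (blk 12, set 0) → L1-HIT  vc=[]
3: 0xcf (blk 12, set 0) → L1-HIT  vc=[]
4: 0xcf (blk 12, set 0) → L1-HIT  vc=[]
5: 0x1fb (blk 31, set 3) → MISS  vc=[]
6: 0xc3 (blk 12, set 0) → L1-HIT  vc=[]
7: 0x131 (blk 19, set 3) → MISS  vc=[31]
8: 0xc2 (blk 12, set 0) → L1-HIT  vc=[31]
9: 0x180 (blk 24, set 0) → MISS  vc=[31, 12]
10: 0x14d (blk 20, set 0) → MISS  vc=[31, 12, 24]
11: 0x1f2 (blk 31, set 3) → VC-HIT  vc=[19, 12, 24]
12: 0x40 (blk 4, set 0) → MISS  vc=[19, 12, 24, 20]
13: 0x8b (blk 8, set 0) → MISS  vc=[19, 12, 24, 20, 4]
14: 0x41 (blk 4, set 0) → VC-HIT  vc=[19, 12, 24, 20, 8]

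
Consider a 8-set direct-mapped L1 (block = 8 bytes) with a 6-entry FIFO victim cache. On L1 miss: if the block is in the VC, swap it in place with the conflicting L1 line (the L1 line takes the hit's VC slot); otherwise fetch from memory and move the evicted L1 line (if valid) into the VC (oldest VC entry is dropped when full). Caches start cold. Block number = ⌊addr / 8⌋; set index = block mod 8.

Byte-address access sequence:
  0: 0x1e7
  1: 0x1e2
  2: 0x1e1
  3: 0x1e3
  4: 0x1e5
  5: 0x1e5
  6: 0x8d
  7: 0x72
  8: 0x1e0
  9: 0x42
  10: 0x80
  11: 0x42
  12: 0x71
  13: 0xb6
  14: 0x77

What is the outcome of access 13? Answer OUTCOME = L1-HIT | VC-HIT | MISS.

#0 0x1e7→b60/s4 MISS; vc=[]
#1 0x1e2→b60/s4 L1-HIT; vc=[]
#2 0x1e1→b60/s4 L1-HIT; vc=[]
#3 0x1e3→b60/s4 L1-HIT; vc=[]
#4 0x1e5→b60/s4 L1-HIT; vc=[]
#5 0x1e5→b60/s4 L1-HIT; vc=[]
#6 0x8d→b17/s1 MISS; vc=[]
#7 0x72→b14/s6 MISS; vc=[]
#8 0x1e0→b60/s4 L1-HIT; vc=[]
#9 0x42→b8/s0 MISS; vc=[]
#10 0x80→b16/s0 MISS; vc=[8]
#11 0x42→b8/s0 VC-HIT; vc=[16]
#12 0x71→b14/s6 L1-HIT; vc=[16]
#13 0xb6→b22/s6 MISS; vc=[16,14]
#14 0x77→b14/s6 VC-HIT; vc=[16,22]

OUTCOME = MISS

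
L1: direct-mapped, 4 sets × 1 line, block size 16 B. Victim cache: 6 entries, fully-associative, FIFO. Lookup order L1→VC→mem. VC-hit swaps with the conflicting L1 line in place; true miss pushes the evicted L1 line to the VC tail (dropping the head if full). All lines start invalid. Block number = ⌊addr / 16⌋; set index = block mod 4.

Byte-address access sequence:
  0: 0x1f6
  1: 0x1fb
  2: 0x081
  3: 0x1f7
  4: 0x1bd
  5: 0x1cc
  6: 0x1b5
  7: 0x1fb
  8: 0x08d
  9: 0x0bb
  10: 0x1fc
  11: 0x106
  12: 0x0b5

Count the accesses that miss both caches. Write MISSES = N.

  [0] addr=0x1f6 blk=31 s=3: MISS | VC []
  [1] addr=0x1fb blk=31 s=3: L1-HIT | VC []
  [2] addr=0x81 blk=8 s=0: MISS | VC []
  [3] addr=0x1f7 blk=31 s=3: L1-HIT | VC []
  [4] addr=0x1bd blk=27 s=3: MISS | VC [31]
  [5] addr=0x1cc blk=28 s=0: MISS | VC [31, 8]
  [6] addr=0x1b5 blk=27 s=3: L1-HIT | VC [31, 8]
  [7] addr=0x1fb blk=31 s=3: VC-HIT | VC [27, 8]
  [8] addr=0x8d blk=8 s=0: VC-HIT | VC [27, 28]
  [9] addr=0xbb blk=11 s=3: MISS | VC [27, 28, 31]
  [10] addr=0x1fc blk=31 s=3: VC-HIT | VC [27, 28, 11]
  [11] addr=0x106 blk=16 s=0: MISS | VC [27, 28, 11, 8]
  [12] addr=0xb5 blk=11 s=3: VC-HIT | VC [27, 28, 31, 8]

MISSES = 6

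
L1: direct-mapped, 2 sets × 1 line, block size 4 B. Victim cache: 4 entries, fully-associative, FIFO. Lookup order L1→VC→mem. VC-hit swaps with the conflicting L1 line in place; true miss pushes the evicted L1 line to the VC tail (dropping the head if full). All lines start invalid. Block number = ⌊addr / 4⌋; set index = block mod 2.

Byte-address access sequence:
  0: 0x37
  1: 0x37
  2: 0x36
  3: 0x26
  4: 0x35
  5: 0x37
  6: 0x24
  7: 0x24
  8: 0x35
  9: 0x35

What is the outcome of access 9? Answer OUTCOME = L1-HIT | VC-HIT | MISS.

#0 0x37→b13/s1 MISS; vc=[]
#1 0x37→b13/s1 L1-HIT; vc=[]
#2 0x36→b13/s1 L1-HIT; vc=[]
#3 0x26→b9/s1 MISS; vc=[13]
#4 0x35→b13/s1 VC-HIT; vc=[9]
#5 0x37→b13/s1 L1-HIT; vc=[9]
#6 0x24→b9/s1 VC-HIT; vc=[13]
#7 0x24→b9/s1 L1-HIT; vc=[13]
#8 0x35→b13/s1 VC-HIT; vc=[9]
#9 0x35→b13/s1 L1-HIT; vc=[9]

OUTCOME = L1-HIT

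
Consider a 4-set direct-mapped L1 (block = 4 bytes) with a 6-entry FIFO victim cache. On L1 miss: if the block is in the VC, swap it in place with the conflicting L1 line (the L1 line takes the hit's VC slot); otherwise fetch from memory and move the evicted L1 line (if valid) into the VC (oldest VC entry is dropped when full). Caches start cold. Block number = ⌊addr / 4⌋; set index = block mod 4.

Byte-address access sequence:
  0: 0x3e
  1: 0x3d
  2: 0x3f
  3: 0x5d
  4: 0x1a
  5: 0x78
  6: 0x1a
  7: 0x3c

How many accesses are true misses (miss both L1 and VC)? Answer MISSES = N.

#0 0x3e→b15/s3 MISS; vc=[]
#1 0x3d→b15/s3 L1-HIT; vc=[]
#2 0x3f→b15/s3 L1-HIT; vc=[]
#3 0x5d→b23/s3 MISS; vc=[15]
#4 0x1a→b6/s2 MISS; vc=[15]
#5 0x78→b30/s2 MISS; vc=[15,6]
#6 0x1a→b6/s2 VC-HIT; vc=[15,30]
#7 0x3c→b15/s3 VC-HIT; vc=[23,30]

MISSES = 4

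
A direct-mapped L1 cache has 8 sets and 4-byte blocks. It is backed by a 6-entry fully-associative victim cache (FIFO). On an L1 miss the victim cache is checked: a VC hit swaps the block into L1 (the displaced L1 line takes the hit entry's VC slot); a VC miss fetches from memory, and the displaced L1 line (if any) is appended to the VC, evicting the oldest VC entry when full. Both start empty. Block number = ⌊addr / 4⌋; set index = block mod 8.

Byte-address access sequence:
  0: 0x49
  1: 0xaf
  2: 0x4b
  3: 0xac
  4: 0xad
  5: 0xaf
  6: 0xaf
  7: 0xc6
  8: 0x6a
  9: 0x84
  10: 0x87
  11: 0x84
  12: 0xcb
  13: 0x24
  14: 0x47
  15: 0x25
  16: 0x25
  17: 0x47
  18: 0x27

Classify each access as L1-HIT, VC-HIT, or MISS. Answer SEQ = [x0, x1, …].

  [0] addr=0x49 blk=18 s=2: MISS | VC []
  [1] addr=0xaf blk=43 s=3: MISS | VC []
  [2] addr=0x4b blk=18 s=2: L1-HIT | VC []
  [3] addr=0xac blk=43 s=3: L1-HIT | VC []
  [4] addr=0xad blk=43 s=3: L1-HIT | VC []
  [5] addr=0xaf blk=43 s=3: L1-HIT | VC []
  [6] addr=0xaf blk=43 s=3: L1-HIT | VC []
  [7] addr=0xc6 blk=49 s=1: MISS | VC []
  [8] addr=0x6a blk=26 s=2: MISS | VC [18]
  [9] addr=0x84 blk=33 s=1: MISS | VC [18, 49]
  [10] addr=0x87 blk=33 s=1: L1-HIT | VC [18, 49]
  [11] addr=0x84 blk=33 s=1: L1-HIT | VC [18, 49]
  [12] addr=0xcb blk=50 s=2: MISS | VC [18, 49, 26]
  [13] addr=0x24 blk=9 s=1: MISS | VC [18, 49, 26, 33]
  [14] addr=0x47 blk=17 s=1: MISS | VC [18, 49, 26, 33, 9]
  [15] addr=0x25 blk=9 s=1: VC-HIT | VC [18, 49, 26, 33, 17]
  [16] addr=0x25 blk=9 s=1: L1-HIT | VC [18, 49, 26, 33, 17]
  [17] addr=0x47 blk=17 s=1: VC-HIT | VC [18, 49, 26, 33, 9]
  [18] addr=0x27 blk=9 s=1: VC-HIT | VC [18, 49, 26, 33, 17]

SEQ = [MISS, MISS, L1-HIT, L1-HIT, L1-HIT, L1-HIT, L1-HIT, MISS, MISS, MISS, L1-HIT, L1-HIT, MISS, MISS, MISS, VC-HIT, L1-HIT, VC-HIT, VC-HIT]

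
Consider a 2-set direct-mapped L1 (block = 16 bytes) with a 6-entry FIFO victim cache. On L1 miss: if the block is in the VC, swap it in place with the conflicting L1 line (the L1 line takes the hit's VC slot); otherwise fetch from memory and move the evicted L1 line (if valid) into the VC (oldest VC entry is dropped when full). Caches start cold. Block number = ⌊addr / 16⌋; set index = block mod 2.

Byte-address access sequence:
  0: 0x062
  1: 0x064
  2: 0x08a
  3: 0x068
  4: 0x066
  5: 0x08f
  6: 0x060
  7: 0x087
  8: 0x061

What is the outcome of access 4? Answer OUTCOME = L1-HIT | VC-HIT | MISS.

#0 0x62→b6/s0 MISS; vc=[]
#1 0x64→b6/s0 L1-HIT; vc=[]
#2 0x8a→b8/s0 MISS; vc=[6]
#3 0x68→b6/s0 VC-HIT; vc=[8]
#4 0x66→b6/s0 L1-HIT; vc=[8]
#5 0x8f→b8/s0 VC-HIT; vc=[6]
#6 0x60→b6/s0 VC-HIT; vc=[8]
#7 0x87→b8/s0 VC-HIT; vc=[6]
#8 0x61→b6/s0 VC-HIT; vc=[8]

OUTCOME = L1-HIT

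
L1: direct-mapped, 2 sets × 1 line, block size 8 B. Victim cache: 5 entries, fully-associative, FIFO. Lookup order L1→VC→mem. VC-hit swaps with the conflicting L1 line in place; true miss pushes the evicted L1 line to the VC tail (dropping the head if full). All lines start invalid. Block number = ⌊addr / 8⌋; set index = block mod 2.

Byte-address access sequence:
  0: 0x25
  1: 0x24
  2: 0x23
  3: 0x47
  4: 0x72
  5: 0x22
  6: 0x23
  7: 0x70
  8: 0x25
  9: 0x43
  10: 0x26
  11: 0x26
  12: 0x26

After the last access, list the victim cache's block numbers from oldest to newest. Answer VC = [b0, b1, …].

  [0] addr=0x25 blk=4 s=0: MISS | VC []
  [1] addr=0x24 blk=4 s=0: L1-HIT | VC []
  [2] addr=0x23 blk=4 s=0: L1-HIT | VC []
  [3] addr=0x47 blk=8 s=0: MISS | VC [4]
  [4] addr=0x72 blk=14 s=0: MISS | VC [4, 8]
  [5] addr=0x22 blk=4 s=0: VC-HIT | VC [14, 8]
  [6] addr=0x23 blk=4 s=0: L1-HIT | VC [14, 8]
  [7] addr=0x70 blk=14 s=0: VC-HIT | VC [4, 8]
  [8] addr=0x25 blk=4 s=0: VC-HIT | VC [14, 8]
  [9] addr=0x43 blk=8 s=0: VC-HIT | VC [14, 4]
  [10] addr=0x26 blk=4 s=0: VC-HIT | VC [14, 8]
  [11] addr=0x26 blk=4 s=0: L1-HIT | VC [14, 8]
  [12] addr=0x26 blk=4 s=0: L1-HIT | VC [14, 8]

VC = [14, 8]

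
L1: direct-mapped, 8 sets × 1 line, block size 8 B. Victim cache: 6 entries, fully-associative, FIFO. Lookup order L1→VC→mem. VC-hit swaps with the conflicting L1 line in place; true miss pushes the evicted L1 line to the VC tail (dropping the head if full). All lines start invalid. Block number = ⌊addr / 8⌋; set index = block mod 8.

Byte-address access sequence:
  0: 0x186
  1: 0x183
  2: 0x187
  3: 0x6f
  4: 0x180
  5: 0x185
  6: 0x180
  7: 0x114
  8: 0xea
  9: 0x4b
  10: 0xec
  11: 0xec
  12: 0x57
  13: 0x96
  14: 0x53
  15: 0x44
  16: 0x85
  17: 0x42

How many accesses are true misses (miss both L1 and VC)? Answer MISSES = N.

  [0] addr=0x186 blk=48 s=0: MISS | VC []
  [1] addr=0x183 blk=48 s=0: L1-HIT | VC []
  [2] addr=0x187 blk=48 s=0: L1-HIT | VC []
  [3] addr=0x6f blk=13 s=5: MISS | VC []
  [4] addr=0x180 blk=48 s=0: L1-HIT | VC []
  [5] addr=0x185 blk=48 s=0: L1-HIT | VC []
  [6] addr=0x180 blk=48 s=0: L1-HIT | VC []
  [7] addr=0x114 blk=34 s=2: MISS | VC []
  [8] addr=0xea blk=29 s=5: MISS | VC [13]
  [9] addr=0x4b blk=9 s=1: MISS | VC [13]
  [10] addr=0xec blk=29 s=5: L1-HIT | VC [13]
  [11] addr=0xec blk=29 s=5: L1-HIT | VC [13]
  [12] addr=0x57 blk=10 s=2: MISS | VC [13, 34]
  [13] addr=0x96 blk=18 s=2: MISS | VC [13, 34, 10]
  [14] addr=0x53 blk=10 s=2: VC-HIT | VC [13, 34, 18]
  [15] addr=0x44 blk=8 s=0: MISS | VC [13, 34, 18, 48]
  [16] addr=0x85 blk=16 s=0: MISS | VC [13, 34, 18, 48, 8]
  [17] addr=0x42 blk=8 s=0: VC-HIT | VC [13, 34, 18, 48, 16]

MISSES = 9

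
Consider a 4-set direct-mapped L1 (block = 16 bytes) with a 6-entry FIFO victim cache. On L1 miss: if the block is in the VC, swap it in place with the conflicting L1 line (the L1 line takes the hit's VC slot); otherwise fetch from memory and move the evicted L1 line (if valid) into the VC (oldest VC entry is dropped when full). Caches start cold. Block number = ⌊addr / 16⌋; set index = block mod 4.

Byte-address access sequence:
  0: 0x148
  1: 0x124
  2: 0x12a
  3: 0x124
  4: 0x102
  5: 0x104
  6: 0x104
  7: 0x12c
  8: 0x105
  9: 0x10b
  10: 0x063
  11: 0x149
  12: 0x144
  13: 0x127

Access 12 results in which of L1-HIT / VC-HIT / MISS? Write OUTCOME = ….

OUTCOME = L1-HIT

#0 0x148→b20/s0 MISS; vc=[]
#1 0x124→b18/s2 MISS; vc=[]
#2 0x12a→b18/s2 L1-HIT; vc=[]
#3 0x124→b18/s2 L1-HIT; vc=[]
#4 0x102→b16/s0 MISS; vc=[20]
#5 0x104→b16/s0 L1-HIT; vc=[20]
#6 0x104→b16/s0 L1-HIT; vc=[20]
#7 0x12c→b18/s2 L1-HIT; vc=[20]
#8 0x105→b16/s0 L1-HIT; vc=[20]
#9 0x10b→b16/s0 L1-HIT; vc=[20]
#10 0x63→b6/s2 MISS; vc=[20,18]
#11 0x149→b20/s0 VC-HIT; vc=[16,18]
#12 0x144→b20/s0 L1-HIT; vc=[16,18]
#13 0x127→b18/s2 VC-HIT; vc=[16,6]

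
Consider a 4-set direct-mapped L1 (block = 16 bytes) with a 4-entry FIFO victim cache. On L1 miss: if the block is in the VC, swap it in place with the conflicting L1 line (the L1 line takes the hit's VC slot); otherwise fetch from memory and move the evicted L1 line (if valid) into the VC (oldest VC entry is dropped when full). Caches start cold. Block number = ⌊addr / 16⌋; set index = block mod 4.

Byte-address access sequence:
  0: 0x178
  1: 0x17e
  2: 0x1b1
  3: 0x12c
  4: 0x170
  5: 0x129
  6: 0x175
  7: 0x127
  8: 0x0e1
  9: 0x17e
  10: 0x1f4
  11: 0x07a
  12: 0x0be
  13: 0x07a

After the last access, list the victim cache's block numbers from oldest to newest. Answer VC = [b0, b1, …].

VC = [18, 23, 31, 11]

#0 0x178→b23/s3 MISS; vc=[]
#1 0x17e→b23/s3 L1-HIT; vc=[]
#2 0x1b1→b27/s3 MISS; vc=[23]
#3 0x12c→b18/s2 MISS; vc=[23]
#4 0x170→b23/s3 VC-HIT; vc=[27]
#5 0x129→b18/s2 L1-HIT; vc=[27]
#6 0x175→b23/s3 L1-HIT; vc=[27]
#7 0x127→b18/s2 L1-HIT; vc=[27]
#8 0xe1→b14/s2 MISS; vc=[27,18]
#9 0x17e→b23/s3 L1-HIT; vc=[27,18]
#10 0x1f4→b31/s3 MISS; vc=[27,18,23]
#11 0x7a→b7/s3 MISS; vc=[27,18,23,31]
#12 0xbe→b11/s3 MISS; vc=[18,23,31,7]
#13 0x7a→b7/s3 VC-HIT; vc=[18,23,31,11]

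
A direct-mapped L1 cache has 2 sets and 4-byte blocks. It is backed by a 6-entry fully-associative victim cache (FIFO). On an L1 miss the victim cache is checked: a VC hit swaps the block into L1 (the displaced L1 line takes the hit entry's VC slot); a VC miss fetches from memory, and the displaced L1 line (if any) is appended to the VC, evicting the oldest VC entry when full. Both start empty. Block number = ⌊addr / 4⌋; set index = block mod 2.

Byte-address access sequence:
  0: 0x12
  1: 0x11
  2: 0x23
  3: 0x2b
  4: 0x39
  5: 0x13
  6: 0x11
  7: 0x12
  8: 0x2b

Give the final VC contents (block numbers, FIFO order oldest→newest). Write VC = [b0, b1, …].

  [0] addr=0x12 blk=4 s=0: MISS | VC []
  [1] addr=0x11 blk=4 s=0: L1-HIT | VC []
  [2] addr=0x23 blk=8 s=0: MISS | VC [4]
  [3] addr=0x2b blk=10 s=0: MISS | VC [4, 8]
  [4] addr=0x39 blk=14 s=0: MISS | VC [4, 8, 10]
  [5] addr=0x13 blk=4 s=0: VC-HIT | VC [14, 8, 10]
  [6] addr=0x11 blk=4 s=0: L1-HIT | VC [14, 8, 10]
  [7] addr=0x12 blk=4 s=0: L1-HIT | VC [14, 8, 10]
  [8] addr=0x2b blk=10 s=0: VC-HIT | VC [14, 8, 4]

VC = [14, 8, 4]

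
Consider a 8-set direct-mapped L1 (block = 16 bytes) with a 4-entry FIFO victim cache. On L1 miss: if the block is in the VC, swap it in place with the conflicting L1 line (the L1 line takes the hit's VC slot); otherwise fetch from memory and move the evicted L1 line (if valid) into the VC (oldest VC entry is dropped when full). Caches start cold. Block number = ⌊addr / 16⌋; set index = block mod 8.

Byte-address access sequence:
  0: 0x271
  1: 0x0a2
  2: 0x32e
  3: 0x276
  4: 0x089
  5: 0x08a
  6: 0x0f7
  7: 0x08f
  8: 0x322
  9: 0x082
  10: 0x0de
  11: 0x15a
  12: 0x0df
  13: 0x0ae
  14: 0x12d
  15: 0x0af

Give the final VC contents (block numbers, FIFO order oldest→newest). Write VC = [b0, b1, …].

VC = [50, 39, 21, 18]

  [0] addr=0x271 blk=39 s=7: MISS | VC []
  [1] addr=0xa2 blk=10 s=2: MISS | VC []
  [2] addr=0x32e blk=50 s=2: MISS | VC [10]
  [3] addr=0x276 blk=39 s=7: L1-HIT | VC [10]
  [4] addr=0x89 blk=8 s=0: MISS | VC [10]
  [5] addr=0x8a blk=8 s=0: L1-HIT | VC [10]
  [6] addr=0xf7 blk=15 s=7: MISS | VC [10, 39]
  [7] addr=0x8f blk=8 s=0: L1-HIT | VC [10, 39]
  [8] addr=0x322 blk=50 s=2: L1-HIT | VC [10, 39]
  [9] addr=0x82 blk=8 s=0: L1-HIT | VC [10, 39]
  [10] addr=0xde blk=13 s=5: MISS | VC [10, 39]
  [11] addr=0x15a blk=21 s=5: MISS | VC [10, 39, 13]
  [12] addr=0xdf blk=13 s=5: VC-HIT | VC [10, 39, 21]
  [13] addr=0xae blk=10 s=2: VC-HIT | VC [50, 39, 21]
  [14] addr=0x12d blk=18 s=2: MISS | VC [50, 39, 21, 10]
  [15] addr=0xaf blk=10 s=2: VC-HIT | VC [50, 39, 21, 18]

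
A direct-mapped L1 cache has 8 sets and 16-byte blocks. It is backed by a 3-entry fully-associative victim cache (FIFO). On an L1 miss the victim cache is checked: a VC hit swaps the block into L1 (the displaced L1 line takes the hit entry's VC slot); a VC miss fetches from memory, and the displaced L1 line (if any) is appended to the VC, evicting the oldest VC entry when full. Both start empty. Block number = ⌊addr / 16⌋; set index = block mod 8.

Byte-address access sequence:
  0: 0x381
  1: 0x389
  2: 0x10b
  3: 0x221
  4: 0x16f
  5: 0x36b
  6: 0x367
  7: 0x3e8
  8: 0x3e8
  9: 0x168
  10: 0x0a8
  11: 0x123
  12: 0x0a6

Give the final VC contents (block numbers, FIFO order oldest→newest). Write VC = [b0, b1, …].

VC = [54, 34, 18]

0: 0x381 (blk 56, set 0) → MISS  vc=[]
1: 0x389 (blk 56, set 0) → L1-HIT  vc=[]
2: 0x10b (blk 16, set 0) → MISS  vc=[56]
3: 0x221 (blk 34, set 2) → MISS  vc=[56]
4: 0x16f (blk 22, set 6) → MISS  vc=[56]
5: 0x36b (blk 54, set 6) → MISS  vc=[56, 22]
6: 0x367 (blk 54, set 6) → L1-HIT  vc=[56, 22]
7: 0x3e8 (blk 62, set 6) → MISS  vc=[56, 22, 54]
8: 0x3e8 (blk 62, set 6) → L1-HIT  vc=[56, 22, 54]
9: 0x168 (blk 22, set 6) → VC-HIT  vc=[56, 62, 54]
10: 0xa8 (blk 10, set 2) → MISS  vc=[62, 54, 34]
11: 0x123 (blk 18, set 2) → MISS  vc=[54, 34, 10]
12: 0xa6 (blk 10, set 2) → VC-HIT  vc=[54, 34, 18]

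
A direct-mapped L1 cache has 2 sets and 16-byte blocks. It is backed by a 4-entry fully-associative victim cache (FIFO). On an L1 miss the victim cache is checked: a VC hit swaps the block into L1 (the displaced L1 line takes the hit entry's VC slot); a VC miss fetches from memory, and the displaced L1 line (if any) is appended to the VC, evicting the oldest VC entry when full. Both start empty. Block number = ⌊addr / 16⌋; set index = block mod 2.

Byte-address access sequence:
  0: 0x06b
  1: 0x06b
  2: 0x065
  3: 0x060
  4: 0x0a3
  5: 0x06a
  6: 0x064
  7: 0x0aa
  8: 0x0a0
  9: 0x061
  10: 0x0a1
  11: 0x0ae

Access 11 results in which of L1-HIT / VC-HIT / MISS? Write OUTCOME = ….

#0 0x6b→b6/s0 MISS; vc=[]
#1 0x6b→b6/s0 L1-HIT; vc=[]
#2 0x65→b6/s0 L1-HIT; vc=[]
#3 0x60→b6/s0 L1-HIT; vc=[]
#4 0xa3→b10/s0 MISS; vc=[6]
#5 0x6a→b6/s0 VC-HIT; vc=[10]
#6 0x64→b6/s0 L1-HIT; vc=[10]
#7 0xaa→b10/s0 VC-HIT; vc=[6]
#8 0xa0→b10/s0 L1-HIT; vc=[6]
#9 0x61→b6/s0 VC-HIT; vc=[10]
#10 0xa1→b10/s0 VC-HIT; vc=[6]
#11 0xae→b10/s0 L1-HIT; vc=[6]

OUTCOME = L1-HIT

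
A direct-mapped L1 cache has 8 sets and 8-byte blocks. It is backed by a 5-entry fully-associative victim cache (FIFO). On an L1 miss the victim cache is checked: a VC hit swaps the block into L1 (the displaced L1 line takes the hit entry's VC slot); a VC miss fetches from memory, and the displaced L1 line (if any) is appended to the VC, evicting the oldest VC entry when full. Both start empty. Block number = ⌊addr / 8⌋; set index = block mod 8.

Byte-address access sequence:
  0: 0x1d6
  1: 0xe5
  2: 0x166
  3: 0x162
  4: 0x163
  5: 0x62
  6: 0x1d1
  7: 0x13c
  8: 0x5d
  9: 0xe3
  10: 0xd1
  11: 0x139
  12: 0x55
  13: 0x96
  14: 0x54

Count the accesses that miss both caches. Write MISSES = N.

MISSES = 9

#0 0x1d6→b58/s2 MISS; vc=[]
#1 0xe5→b28/s4 MISS; vc=[]
#2 0x166→b44/s4 MISS; vc=[28]
#3 0x162→b44/s4 L1-HIT; vc=[28]
#4 0x163→b44/s4 L1-HIT; vc=[28]
#5 0x62→b12/s4 MISS; vc=[28,44]
#6 0x1d1→b58/s2 L1-HIT; vc=[28,44]
#7 0x13c→b39/s7 MISS; vc=[28,44]
#8 0x5d→b11/s3 MISS; vc=[28,44]
#9 0xe3→b28/s4 VC-HIT; vc=[12,44]
#10 0xd1→b26/s2 MISS; vc=[12,44,58]
#11 0x139→b39/s7 L1-HIT; vc=[12,44,58]
#12 0x55→b10/s2 MISS; vc=[12,44,58,26]
#13 0x96→b18/s2 MISS; vc=[12,44,58,26,10]
#14 0x54→b10/s2 VC-HIT; vc=[12,44,58,26,18]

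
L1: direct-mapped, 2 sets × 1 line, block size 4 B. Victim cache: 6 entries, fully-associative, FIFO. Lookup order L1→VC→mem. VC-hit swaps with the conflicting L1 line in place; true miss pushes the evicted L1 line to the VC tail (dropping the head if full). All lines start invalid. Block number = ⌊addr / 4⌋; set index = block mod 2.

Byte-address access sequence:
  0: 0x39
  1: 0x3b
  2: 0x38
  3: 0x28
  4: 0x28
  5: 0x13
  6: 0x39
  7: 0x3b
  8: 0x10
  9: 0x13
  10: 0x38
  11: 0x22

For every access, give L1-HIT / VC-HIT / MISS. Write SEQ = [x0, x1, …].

0: 0x39 (blk 14, set 0) → MISS  vc=[]
1: 0x3b (blk 14, set 0) → L1-HIT  vc=[]
2: 0x38 (blk 14, set 0) → L1-HIT  vc=[]
3: 0x28 (blk 10, set 0) → MISS  vc=[14]
4: 0x28 (blk 10, set 0) → L1-HIT  vc=[14]
5: 0x13 (blk 4, set 0) → MISS  vc=[14, 10]
6: 0x39 (blk 14, set 0) → VC-HIT  vc=[4, 10]
7: 0x3b (blk 14, set 0) → L1-HIT  vc=[4, 10]
8: 0x10 (blk 4, set 0) → VC-HIT  vc=[14, 10]
9: 0x13 (blk 4, set 0) → L1-HIT  vc=[14, 10]
10: 0x38 (blk 14, set 0) → VC-HIT  vc=[4, 10]
11: 0x22 (blk 8, set 0) → MISS  vc=[4, 10, 14]

SEQ = [MISS, L1-HIT, L1-HIT, MISS, L1-HIT, MISS, VC-HIT, L1-HIT, VC-HIT, L1-HIT, VC-HIT, MISS]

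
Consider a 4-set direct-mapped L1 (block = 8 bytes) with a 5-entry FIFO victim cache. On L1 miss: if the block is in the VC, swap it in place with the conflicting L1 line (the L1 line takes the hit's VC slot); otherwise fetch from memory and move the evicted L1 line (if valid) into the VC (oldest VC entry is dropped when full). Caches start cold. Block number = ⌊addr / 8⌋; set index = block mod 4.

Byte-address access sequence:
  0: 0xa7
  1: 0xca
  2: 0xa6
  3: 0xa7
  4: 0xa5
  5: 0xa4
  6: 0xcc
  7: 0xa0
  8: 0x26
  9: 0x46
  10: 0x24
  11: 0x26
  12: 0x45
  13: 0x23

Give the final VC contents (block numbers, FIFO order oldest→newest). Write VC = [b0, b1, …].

VC = [20, 8]

#0 0xa7→b20/s0 MISS; vc=[]
#1 0xca→b25/s1 MISS; vc=[]
#2 0xa6→b20/s0 L1-HIT; vc=[]
#3 0xa7→b20/s0 L1-HIT; vc=[]
#4 0xa5→b20/s0 L1-HIT; vc=[]
#5 0xa4→b20/s0 L1-HIT; vc=[]
#6 0xcc→b25/s1 L1-HIT; vc=[]
#7 0xa0→b20/s0 L1-HIT; vc=[]
#8 0x26→b4/s0 MISS; vc=[20]
#9 0x46→b8/s0 MISS; vc=[20,4]
#10 0x24→b4/s0 VC-HIT; vc=[20,8]
#11 0x26→b4/s0 L1-HIT; vc=[20,8]
#12 0x45→b8/s0 VC-HIT; vc=[20,4]
#13 0x23→b4/s0 VC-HIT; vc=[20,8]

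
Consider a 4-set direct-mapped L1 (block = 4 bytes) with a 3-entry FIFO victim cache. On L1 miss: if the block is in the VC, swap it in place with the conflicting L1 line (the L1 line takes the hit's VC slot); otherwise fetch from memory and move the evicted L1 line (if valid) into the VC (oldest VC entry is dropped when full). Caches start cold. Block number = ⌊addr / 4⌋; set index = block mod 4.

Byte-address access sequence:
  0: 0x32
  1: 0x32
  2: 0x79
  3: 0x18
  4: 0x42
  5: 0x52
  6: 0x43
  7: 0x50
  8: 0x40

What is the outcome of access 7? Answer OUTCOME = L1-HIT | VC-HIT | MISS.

  [0] addr=0x32 blk=12 s=0: MISS | VC []
  [1] addr=0x32 blk=12 s=0: L1-HIT | VC []
  [2] addr=0x79 blk=30 s=2: MISS | VC []
  [3] addr=0x18 blk=6 s=2: MISS | VC [30]
  [4] addr=0x42 blk=16 s=0: MISS | VC [30, 12]
  [5] addr=0x52 blk=20 s=0: MISS | VC [30, 12, 16]
  [6] addr=0x43 blk=16 s=0: VC-HIT | VC [30, 12, 20]
  [7] addr=0x50 blk=20 s=0: VC-HIT | VC [30, 12, 16]
  [8] addr=0x40 blk=16 s=0: VC-HIT | VC [30, 12, 20]

OUTCOME = VC-HIT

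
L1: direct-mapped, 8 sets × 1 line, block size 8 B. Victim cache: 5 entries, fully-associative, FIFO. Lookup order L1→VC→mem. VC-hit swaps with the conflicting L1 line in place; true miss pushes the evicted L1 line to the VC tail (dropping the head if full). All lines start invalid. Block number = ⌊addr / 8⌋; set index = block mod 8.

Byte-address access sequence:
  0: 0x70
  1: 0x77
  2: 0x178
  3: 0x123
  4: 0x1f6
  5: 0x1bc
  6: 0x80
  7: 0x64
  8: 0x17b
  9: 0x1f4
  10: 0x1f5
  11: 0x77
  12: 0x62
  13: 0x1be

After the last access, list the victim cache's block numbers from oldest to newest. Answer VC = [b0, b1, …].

VC = [62, 47, 36]

0: 0x70 (blk 14, set 6) → MISS  vc=[]
1: 0x77 (blk 14, set 6) → L1-HIT  vc=[]
2: 0x178 (blk 47, set 7) → MISS  vc=[]
3: 0x123 (blk 36, set 4) → MISS  vc=[]
4: 0x1f6 (blk 62, set 6) → MISS  vc=[14]
5: 0x1bc (blk 55, set 7) → MISS  vc=[14, 47]
6: 0x80 (blk 16, set 0) → MISS  vc=[14, 47]
7: 0x64 (blk 12, set 4) → MISS  vc=[14, 47, 36]
8: 0x17b (blk 47, set 7) → VC-HIT  vc=[14, 55, 36]
9: 0x1f4 (blk 62, set 6) → L1-HIT  vc=[14, 55, 36]
10: 0x1f5 (blk 62, set 6) → L1-HIT  vc=[14, 55, 36]
11: 0x77 (blk 14, set 6) → VC-HIT  vc=[62, 55, 36]
12: 0x62 (blk 12, set 4) → L1-HIT  vc=[62, 55, 36]
13: 0x1be (blk 55, set 7) → VC-HIT  vc=[62, 47, 36]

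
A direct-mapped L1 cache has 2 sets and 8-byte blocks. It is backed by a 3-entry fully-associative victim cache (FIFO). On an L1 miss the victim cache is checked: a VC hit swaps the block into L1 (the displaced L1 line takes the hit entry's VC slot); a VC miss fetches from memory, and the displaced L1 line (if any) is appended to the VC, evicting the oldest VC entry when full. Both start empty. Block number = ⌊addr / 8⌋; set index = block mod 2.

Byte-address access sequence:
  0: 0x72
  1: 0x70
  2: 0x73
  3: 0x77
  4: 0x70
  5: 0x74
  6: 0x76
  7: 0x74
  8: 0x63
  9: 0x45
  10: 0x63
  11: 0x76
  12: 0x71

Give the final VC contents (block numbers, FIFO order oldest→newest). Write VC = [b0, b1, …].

#0 0x72→b14/s0 MISS; vc=[]
#1 0x70→b14/s0 L1-HIT; vc=[]
#2 0x73→b14/s0 L1-HIT; vc=[]
#3 0x77→b14/s0 L1-HIT; vc=[]
#4 0x70→b14/s0 L1-HIT; vc=[]
#5 0x74→b14/s0 L1-HIT; vc=[]
#6 0x76→b14/s0 L1-HIT; vc=[]
#7 0x74→b14/s0 L1-HIT; vc=[]
#8 0x63→b12/s0 MISS; vc=[14]
#9 0x45→b8/s0 MISS; vc=[14,12]
#10 0x63→b12/s0 VC-HIT; vc=[14,8]
#11 0x76→b14/s0 VC-HIT; vc=[12,8]
#12 0x71→b14/s0 L1-HIT; vc=[12,8]

VC = [12, 8]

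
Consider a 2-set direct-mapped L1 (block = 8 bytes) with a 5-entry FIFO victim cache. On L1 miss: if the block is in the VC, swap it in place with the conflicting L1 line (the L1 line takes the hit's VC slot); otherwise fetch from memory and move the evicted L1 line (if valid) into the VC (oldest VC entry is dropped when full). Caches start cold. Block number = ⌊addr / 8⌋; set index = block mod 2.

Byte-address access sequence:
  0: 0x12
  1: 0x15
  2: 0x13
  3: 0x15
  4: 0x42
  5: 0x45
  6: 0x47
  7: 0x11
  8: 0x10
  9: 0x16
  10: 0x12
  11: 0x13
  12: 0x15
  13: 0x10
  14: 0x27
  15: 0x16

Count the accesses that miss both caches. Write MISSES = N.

  [0] addr=0x12 blk=2 s=0: MISS | VC []
  [1] addr=0x15 blk=2 s=0: L1-HIT | VC []
  [2] addr=0x13 blk=2 s=0: L1-HIT | VC []
  [3] addr=0x15 blk=2 s=0: L1-HIT | VC []
  [4] addr=0x42 blk=8 s=0: MISS | VC [2]
  [5] addr=0x45 blk=8 s=0: L1-HIT | VC [2]
  [6] addr=0x47 blk=8 s=0: L1-HIT | VC [2]
  [7] addr=0x11 blk=2 s=0: VC-HIT | VC [8]
  [8] addr=0x10 blk=2 s=0: L1-HIT | VC [8]
  [9] addr=0x16 blk=2 s=0: L1-HIT | VC [8]
  [10] addr=0x12 blk=2 s=0: L1-HIT | VC [8]
  [11] addr=0x13 blk=2 s=0: L1-HIT | VC [8]
  [12] addr=0x15 blk=2 s=0: L1-HIT | VC [8]
  [13] addr=0x10 blk=2 s=0: L1-HIT | VC [8]
  [14] addr=0x27 blk=4 s=0: MISS | VC [8, 2]
  [15] addr=0x16 blk=2 s=0: VC-HIT | VC [8, 4]

MISSES = 3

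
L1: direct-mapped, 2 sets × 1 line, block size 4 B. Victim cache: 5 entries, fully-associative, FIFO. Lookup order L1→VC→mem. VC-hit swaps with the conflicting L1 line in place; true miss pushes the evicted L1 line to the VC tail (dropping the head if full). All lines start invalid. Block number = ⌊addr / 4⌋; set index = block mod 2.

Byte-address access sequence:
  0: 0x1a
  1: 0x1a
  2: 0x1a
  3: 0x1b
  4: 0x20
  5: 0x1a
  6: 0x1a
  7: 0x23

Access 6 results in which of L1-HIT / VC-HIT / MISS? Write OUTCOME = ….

  [0] addr=0x1a blk=6 s=0: MISS | VC []
  [1] addr=0x1a blk=6 s=0: L1-HIT | VC []
  [2] addr=0x1a blk=6 s=0: L1-HIT | VC []
  [3] addr=0x1b blk=6 s=0: L1-HIT | VC []
  [4] addr=0x20 blk=8 s=0: MISS | VC [6]
  [5] addr=0x1a blk=6 s=0: VC-HIT | VC [8]
  [6] addr=0x1a blk=6 s=0: L1-HIT | VC [8]
  [7] addr=0x23 blk=8 s=0: VC-HIT | VC [6]

OUTCOME = L1-HIT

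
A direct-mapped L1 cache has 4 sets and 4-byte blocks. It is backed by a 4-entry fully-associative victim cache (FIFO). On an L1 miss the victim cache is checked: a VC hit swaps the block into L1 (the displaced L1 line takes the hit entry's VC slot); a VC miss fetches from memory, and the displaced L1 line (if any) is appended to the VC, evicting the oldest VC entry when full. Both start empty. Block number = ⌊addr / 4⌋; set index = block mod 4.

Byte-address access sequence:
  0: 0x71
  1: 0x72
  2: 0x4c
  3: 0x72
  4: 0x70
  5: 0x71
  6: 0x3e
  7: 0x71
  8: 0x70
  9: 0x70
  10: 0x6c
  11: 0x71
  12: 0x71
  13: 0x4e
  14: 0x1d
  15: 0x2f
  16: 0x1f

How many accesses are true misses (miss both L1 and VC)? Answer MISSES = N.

  [0] addr=0x71 blk=28 s=0: MISS | VC []
  [1] addr=0x72 blk=28 s=0: L1-HIT | VC []
  [2] addr=0x4c blk=19 s=3: MISS | VC []
  [3] addr=0x72 blk=28 s=0: L1-HIT | VC []
  [4] addr=0x70 blk=28 s=0: L1-HIT | VC []
  [5] addr=0x71 blk=28 s=0: L1-HIT | VC []
  [6] addr=0x3e blk=15 s=3: MISS | VC [19]
  [7] addr=0x71 blk=28 s=0: L1-HIT | VC [19]
  [8] addr=0x70 blk=28 s=0: L1-HIT | VC [19]
  [9] addr=0x70 blk=28 s=0: L1-HIT | VC [19]
  [10] addr=0x6c blk=27 s=3: MISS | VC [19, 15]
  [11] addr=0x71 blk=28 s=0: L1-HIT | VC [19, 15]
  [12] addr=0x71 blk=28 s=0: L1-HIT | VC [19, 15]
  [13] addr=0x4e blk=19 s=3: VC-HIT | VC [27, 15]
  [14] addr=0x1d blk=7 s=3: MISS | VC [27, 15, 19]
  [15] addr=0x2f blk=11 s=3: MISS | VC [27, 15, 19, 7]
  [16] addr=0x1f blk=7 s=3: VC-HIT | VC [27, 15, 19, 11]

MISSES = 6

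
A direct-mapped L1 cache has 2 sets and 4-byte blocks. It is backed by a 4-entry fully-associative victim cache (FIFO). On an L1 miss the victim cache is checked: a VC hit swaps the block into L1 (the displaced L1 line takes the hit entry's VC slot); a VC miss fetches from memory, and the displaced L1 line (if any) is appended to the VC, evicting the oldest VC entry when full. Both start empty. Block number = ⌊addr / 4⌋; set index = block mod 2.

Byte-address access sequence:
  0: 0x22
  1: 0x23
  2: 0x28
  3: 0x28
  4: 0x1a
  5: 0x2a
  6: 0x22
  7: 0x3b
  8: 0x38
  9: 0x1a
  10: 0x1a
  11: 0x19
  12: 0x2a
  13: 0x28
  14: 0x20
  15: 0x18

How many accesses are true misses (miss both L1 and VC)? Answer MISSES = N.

#0 0x22→b8/s0 MISS; vc=[]
#1 0x23→b8/s0 L1-HIT; vc=[]
#2 0x28→b10/s0 MISS; vc=[8]
#3 0x28→b10/s0 L1-HIT; vc=[8]
#4 0x1a→b6/s0 MISS; vc=[8,10]
#5 0x2a→b10/s0 VC-HIT; vc=[8,6]
#6 0x22→b8/s0 VC-HIT; vc=[10,6]
#7 0x3b→b14/s0 MISS; vc=[10,6,8]
#8 0x38→b14/s0 L1-HIT; vc=[10,6,8]
#9 0x1a→b6/s0 VC-HIT; vc=[10,14,8]
#10 0x1a→b6/s0 L1-HIT; vc=[10,14,8]
#11 0x19→b6/s0 L1-HIT; vc=[10,14,8]
#12 0x2a→b10/s0 VC-HIT; vc=[6,14,8]
#13 0x28→b10/s0 L1-HIT; vc=[6,14,8]
#14 0x20→b8/s0 VC-HIT; vc=[6,14,10]
#15 0x18→b6/s0 VC-HIT; vc=[8,14,10]

MISSES = 4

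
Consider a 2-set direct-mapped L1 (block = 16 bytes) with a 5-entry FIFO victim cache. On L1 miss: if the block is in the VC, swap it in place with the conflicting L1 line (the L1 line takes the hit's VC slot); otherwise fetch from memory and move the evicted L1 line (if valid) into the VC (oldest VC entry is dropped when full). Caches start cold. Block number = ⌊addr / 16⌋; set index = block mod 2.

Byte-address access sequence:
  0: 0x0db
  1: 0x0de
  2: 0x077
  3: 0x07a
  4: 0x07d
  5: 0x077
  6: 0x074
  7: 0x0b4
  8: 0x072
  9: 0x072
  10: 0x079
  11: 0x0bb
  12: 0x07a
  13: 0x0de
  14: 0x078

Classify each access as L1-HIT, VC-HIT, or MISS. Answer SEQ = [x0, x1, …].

#0 0xdb→b13/s1 MISS; vc=[]
#1 0xde→b13/s1 L1-HIT; vc=[]
#2 0x77→b7/s1 MISS; vc=[13]
#3 0x7a→b7/s1 L1-HIT; vc=[13]
#4 0x7d→b7/s1 L1-HIT; vc=[13]
#5 0x77→b7/s1 L1-HIT; vc=[13]
#6 0x74→b7/s1 L1-HIT; vc=[13]
#7 0xb4→b11/s1 MISS; vc=[13,7]
#8 0x72→b7/s1 VC-HIT; vc=[13,11]
#9 0x72→b7/s1 L1-HIT; vc=[13,11]
#10 0x79→b7/s1 L1-HIT; vc=[13,11]
#11 0xbb→b11/s1 VC-HIT; vc=[13,7]
#12 0x7a→b7/s1 VC-HIT; vc=[13,11]
#13 0xde→b13/s1 VC-HIT; vc=[7,11]
#14 0x78→b7/s1 VC-HIT; vc=[13,11]

SEQ = [MISS, L1-HIT, MISS, L1-HIT, L1-HIT, L1-HIT, L1-HIT, MISS, VC-HIT, L1-HIT, L1-HIT, VC-HIT, VC-HIT, VC-HIT, VC-HIT]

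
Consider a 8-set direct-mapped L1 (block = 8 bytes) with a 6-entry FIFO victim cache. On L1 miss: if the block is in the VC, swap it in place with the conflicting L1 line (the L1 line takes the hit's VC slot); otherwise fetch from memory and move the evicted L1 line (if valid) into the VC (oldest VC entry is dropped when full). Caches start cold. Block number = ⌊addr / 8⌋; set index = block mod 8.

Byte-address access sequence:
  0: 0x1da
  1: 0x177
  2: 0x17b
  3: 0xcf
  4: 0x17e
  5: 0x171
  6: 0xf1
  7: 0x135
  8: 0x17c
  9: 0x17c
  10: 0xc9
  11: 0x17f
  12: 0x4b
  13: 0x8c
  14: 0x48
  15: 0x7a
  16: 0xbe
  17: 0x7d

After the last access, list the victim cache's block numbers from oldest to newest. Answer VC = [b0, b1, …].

  [0] addr=0x1da blk=59 s=3: MISS | VC []
  [1] addr=0x177 blk=46 s=6: MISS | VC []
  [2] addr=0x17b blk=47 s=7: MISS | VC []
  [3] addr=0xcf blk=25 s=1: MISS | VC []
  [4] addr=0x17e blk=47 s=7: L1-HIT | VC []
  [5] addr=0x171 blk=46 s=6: L1-HIT | VC []
  [6] addr=0xf1 blk=30 s=6: MISS | VC [46]
  [7] addr=0x135 blk=38 s=6: MISS | VC [46, 30]
  [8] addr=0x17c blk=47 s=7: L1-HIT | VC [46, 30]
  [9] addr=0x17c blk=47 s=7: L1-HIT | VC [46, 30]
  [10] addr=0xc9 blk=25 s=1: L1-HIT | VC [46, 30]
  [11] addr=0x17f blk=47 s=7: L1-HIT | VC [46, 30]
  [12] addr=0x4b blk=9 s=1: MISS | VC [46, 30, 25]
  [13] addr=0x8c blk=17 s=1: MISS | VC [46, 30, 25, 9]
  [14] addr=0x48 blk=9 s=1: VC-HIT | VC [46, 30, 25, 17]
  [15] addr=0x7a blk=15 s=7: MISS | VC [46, 30, 25, 17, 47]
  [16] addr=0xbe blk=23 s=7: MISS | VC [46, 30, 25, 17, 47, 15]
  [17] addr=0x7d blk=15 s=7: VC-HIT | VC [46, 30, 25, 17, 47, 23]

VC = [46, 30, 25, 17, 47, 23]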